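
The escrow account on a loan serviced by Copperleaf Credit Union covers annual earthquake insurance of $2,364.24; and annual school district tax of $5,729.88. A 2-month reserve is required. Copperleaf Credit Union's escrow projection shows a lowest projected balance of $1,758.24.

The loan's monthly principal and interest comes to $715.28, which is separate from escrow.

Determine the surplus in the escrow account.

Earthquake insurance: $2,364.24 annually
School district tax: $5,729.88 annually
Total per year = $2,364.24 + $5,729.88 = $8,094.12
Base monthly escrow = $8,094.12 ÷ 12 = $674.51
Required cushion = 2 × $674.51 = $1,349.02
Excess over cushion: $1,758.24 − $1,349.02 = $409.22

$409.22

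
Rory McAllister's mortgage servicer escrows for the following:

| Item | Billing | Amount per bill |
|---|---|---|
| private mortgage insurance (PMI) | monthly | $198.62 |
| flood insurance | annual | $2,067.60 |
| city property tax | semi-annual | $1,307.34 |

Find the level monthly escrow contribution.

$588.81

Private mortgage insurance (PMI): $198.62 × 12 = $2,383.44/yr
Flood insurance: $2,067.60/yr
City property tax: $1,307.34 × 2 = $2,614.68/yr
Annual escrow total = $2,383.44 + $2,067.60 + $2,614.68 = $7,065.72
Base monthly escrow = $7,065.72 ÷ 12 = $588.81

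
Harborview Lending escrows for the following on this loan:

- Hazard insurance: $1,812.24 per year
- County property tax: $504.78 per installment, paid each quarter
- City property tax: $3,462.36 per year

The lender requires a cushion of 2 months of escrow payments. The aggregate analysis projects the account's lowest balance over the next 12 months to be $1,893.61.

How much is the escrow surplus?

Hazard insurance = $1,812.24
County property tax = $504.78 × 4 = $2,019.12
City property tax = $3,462.36
Yearly total = $7,293.72
Monthly = $7,293.72 ÷ 12 = $607.81
Required cushion = 2 × $607.81 = $1,215.62
Excess over cushion: $1,893.61 − $1,215.62 = $677.99

$677.99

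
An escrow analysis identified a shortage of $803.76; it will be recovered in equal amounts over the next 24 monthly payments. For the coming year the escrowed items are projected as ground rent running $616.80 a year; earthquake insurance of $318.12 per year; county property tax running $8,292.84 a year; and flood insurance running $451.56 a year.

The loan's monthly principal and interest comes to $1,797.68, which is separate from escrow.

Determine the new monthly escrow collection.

$840.10

Ground rent — $616.80 annually
Earthquake insurance — $318.12 annually
County property tax — $8,292.84 annually
Flood insurance — $451.56 annually
Total per year = $616.80 + $318.12 + $8,292.84 + $451.56 = $9,679.32
Per month = $9,679.32 / 12 = $806.61
Shortage per month = $803.76 ÷ 24 = $33.49
New monthly escrow = $806.61 + $33.49 = $840.10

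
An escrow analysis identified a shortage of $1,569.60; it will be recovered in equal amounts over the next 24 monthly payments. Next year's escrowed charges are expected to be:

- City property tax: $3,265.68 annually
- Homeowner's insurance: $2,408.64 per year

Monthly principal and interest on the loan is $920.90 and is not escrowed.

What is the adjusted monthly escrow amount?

City property tax: $3,265.68 annually
Homeowner's insurance: $2,408.64 annually
Total annual escrow = $3,265.68 + $2,408.64 = $5,674.32
Per month = $5,674.32 ÷ 12 = $472.86
Monthly shortage recovery: $1,569.60 ÷ 24 = $65.40
Adjusted monthly = $472.86 + $65.40 = $538.26

$538.26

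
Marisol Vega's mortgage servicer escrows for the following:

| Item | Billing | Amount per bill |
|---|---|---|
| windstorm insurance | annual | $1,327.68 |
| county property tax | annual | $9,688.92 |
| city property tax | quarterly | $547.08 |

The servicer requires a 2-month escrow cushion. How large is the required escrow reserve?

Windstorm insurance: $1,327.68 per year
County property tax: $9,688.92 per year
City property tax: $547.08 × 4 = $2,188.32 per year
Total annual escrow = $1,327.68 + $9,688.92 + $2,188.32 = $13,204.92
Monthly escrow = $13,204.92 ÷ 12 = $1,100.41
Cushion = 2 × $1,100.41 = $2,200.82

$2,200.82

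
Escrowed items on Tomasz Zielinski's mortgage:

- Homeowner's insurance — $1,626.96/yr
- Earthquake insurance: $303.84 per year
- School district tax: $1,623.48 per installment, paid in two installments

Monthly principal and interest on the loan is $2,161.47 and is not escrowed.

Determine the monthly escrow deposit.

Homeowner's insurance: $1,626.96 per year
Earthquake insurance: $303.84 per year
School district tax: $1,623.48 × 2 = $3,246.96 per year
Total per year = $1,626.96 + $303.84 + $3,246.96 = $5,177.76
Base monthly escrow = $5,177.76 / 12 = $431.48

$431.48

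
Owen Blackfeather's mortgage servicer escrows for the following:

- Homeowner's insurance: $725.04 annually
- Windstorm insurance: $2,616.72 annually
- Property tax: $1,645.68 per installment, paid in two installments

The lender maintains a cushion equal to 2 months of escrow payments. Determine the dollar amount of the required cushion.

Homeowner's insurance: $725.04
Windstorm insurance: $2,616.72
Property tax: $1,645.68 × 2 = $3,291.36
Combined annual = $725.04 + $2,616.72 + $3,291.36 = $6,633.12
Monthly = $6,633.12 / 12 = $552.76
Reserve = 2 × $552.76 = $1,105.52

$1,105.52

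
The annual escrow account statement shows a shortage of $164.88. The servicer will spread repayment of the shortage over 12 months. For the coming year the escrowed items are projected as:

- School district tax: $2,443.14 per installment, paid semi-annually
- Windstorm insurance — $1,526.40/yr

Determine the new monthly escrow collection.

$548.13

School district tax: $2,443.14 × 2 = $4,886.28
Windstorm insurance: $1,526.40
Yearly total = $6,412.68
Base monthly escrow = $6,412.68 / 12 = $534.39
Shortage spread = $164.88 / 12 = $13.74/mo
Adjusted monthly = $534.39 + $13.74 = $548.13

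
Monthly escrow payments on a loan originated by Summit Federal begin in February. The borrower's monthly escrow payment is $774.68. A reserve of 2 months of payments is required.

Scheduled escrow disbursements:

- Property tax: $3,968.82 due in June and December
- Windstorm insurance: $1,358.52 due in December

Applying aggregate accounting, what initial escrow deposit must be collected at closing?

Cushion = 2 × $774.68 = $1,549.36
Trial balance (start $0, +$774.68 each month, − disbursements):
  Feb: +$774.68 → $774.68
  Mar: +$774.68 → $1,549.36
  Apr: +$774.68 → $2,324.04
  May: +$774.68 → $3,098.72
  Jun: +$774.68 − $3,968.82 → -$95.42
  Jul: +$774.68 → $679.26
  Aug: +$774.68 → $1,453.94
  Sep: +$774.68 → $2,228.62
  Oct: +$774.68 → $3,003.30
  Nov: +$774.68 → $3,777.98
  Dec: +$774.68 − $5,327.34 → -$774.68
  Jan: +$774.68 → $0.00
Lowest trial balance = -$774.68 (Dec)
Initial deposit = cushion − low point = $1,549.36 − (-$774.68) = $2,324.04

$2,324.04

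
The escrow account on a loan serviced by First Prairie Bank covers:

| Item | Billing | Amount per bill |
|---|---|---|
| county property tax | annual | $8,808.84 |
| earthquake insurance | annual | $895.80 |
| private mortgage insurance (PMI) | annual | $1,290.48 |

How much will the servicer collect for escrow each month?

County property tax: $8,808.84 annually
Earthquake insurance: $895.80 annually
Private mortgage insurance (PMI): $1,290.48 annually
Combined annual = $10,995.12
Monthly = $10,995.12 / 12 = $916.26

$916.26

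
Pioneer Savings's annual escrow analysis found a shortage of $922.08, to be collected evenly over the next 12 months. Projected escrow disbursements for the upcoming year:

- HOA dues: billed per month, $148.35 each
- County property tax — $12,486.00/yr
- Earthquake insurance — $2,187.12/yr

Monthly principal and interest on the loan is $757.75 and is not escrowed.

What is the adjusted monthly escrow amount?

HOA dues — $148.35 × 12 = $1,780.20 annually
County property tax — $12,486.00 annually
Earthquake insurance — $2,187.12 annually
Combined annual = $1,780.20 + $12,486.00 + $2,187.12 = $16,453.32
Per month = $16,453.32 / 12 = $1,371.11
Shortage per month = $922.08 / 12 = $76.84
New monthly escrow = $1,371.11 + $76.84 = $1,447.95

$1,447.95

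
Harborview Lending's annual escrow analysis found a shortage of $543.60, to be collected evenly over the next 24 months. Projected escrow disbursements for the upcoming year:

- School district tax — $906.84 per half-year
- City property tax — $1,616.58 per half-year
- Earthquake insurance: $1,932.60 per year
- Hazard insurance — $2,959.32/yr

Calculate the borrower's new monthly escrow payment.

$850.88

School district tax = $906.84 × 2 = $1,813.68 annually
City property tax = $1,616.58 × 2 = $3,233.16 annually
Earthquake insurance = $1,932.60 annually
Hazard insurance = $2,959.32 annually
Total per year = $1,813.68 + $3,233.16 + $1,932.60 + $2,959.32 = $9,938.76
Base monthly escrow = $9,938.76 / 12 = $828.23
Shortage spread = $543.60 ÷ 24 = $22.65/mo
New monthly escrow = $828.23 + $22.65 = $850.88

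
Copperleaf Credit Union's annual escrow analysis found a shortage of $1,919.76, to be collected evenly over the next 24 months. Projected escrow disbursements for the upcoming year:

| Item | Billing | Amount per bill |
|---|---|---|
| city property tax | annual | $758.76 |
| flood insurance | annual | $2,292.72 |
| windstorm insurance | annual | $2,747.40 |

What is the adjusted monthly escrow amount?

City property tax — $758.76/yr
Flood insurance — $2,292.72/yr
Windstorm insurance — $2,747.40/yr
Total per year = $5,798.88
Monthly escrow = $5,798.88 / 12 = $483.24
Monthly shortage recovery: $1,919.76 / 24 = $79.99
Adjusted monthly = $483.24 + $79.99 = $563.23

$563.23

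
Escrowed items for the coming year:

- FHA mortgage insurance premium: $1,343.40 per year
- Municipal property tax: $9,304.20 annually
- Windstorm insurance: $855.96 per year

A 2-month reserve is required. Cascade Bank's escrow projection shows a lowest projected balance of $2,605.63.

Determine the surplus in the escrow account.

$688.37

FHA mortgage insurance premium = $1,343.40 annually
Municipal property tax = $9,304.20 annually
Windstorm insurance = $855.96 annually
Combined annual = $1,343.40 + $9,304.20 + $855.96 = $11,503.56
Monthly = $11,503.56 ÷ 12 = $958.63
Cushion = 2 × $958.63 = $1,917.26
Surplus = $2,605.63 − $1,917.26 = $688.37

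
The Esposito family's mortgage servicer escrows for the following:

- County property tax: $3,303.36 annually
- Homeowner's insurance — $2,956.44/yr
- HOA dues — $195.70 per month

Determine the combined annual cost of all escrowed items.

County property tax: $3,303.36/yr
Homeowner's insurance: $2,956.44/yr
HOA dues: $195.70 × 12 = $2,348.40/yr
Total annual escrow = $3,303.36 + $2,956.44 + $2,348.40 = $8,608.20

$8,608.20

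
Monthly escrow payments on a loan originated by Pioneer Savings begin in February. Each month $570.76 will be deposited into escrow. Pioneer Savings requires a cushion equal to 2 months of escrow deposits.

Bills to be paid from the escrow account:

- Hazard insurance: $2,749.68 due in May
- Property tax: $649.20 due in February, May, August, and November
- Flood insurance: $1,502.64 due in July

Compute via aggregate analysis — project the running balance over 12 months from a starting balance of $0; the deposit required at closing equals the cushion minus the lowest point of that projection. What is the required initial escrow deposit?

Cushion = 2 × $570.76 = $1,141.52
Trial balance (start $0, +$570.76 each month, − disbursements):
  Feb: +$570.76 − $649.20 → -$78.44
  Mar: +$570.76 → $492.32
  Apr: +$570.76 → $1,063.08
  May: +$570.76 − $3,398.88 → -$1,765.04
  Jun: +$570.76 → -$1,194.28
  Jul: +$570.76 − $1,502.64 → -$2,126.16
  Aug: +$570.76 − $649.20 → -$2,204.60
  Sep: +$570.76 → -$1,633.84
  Oct: +$570.76 → -$1,063.08
  Nov: +$570.76 − $649.20 → -$1,141.52
  Dec: +$570.76 → -$570.76
  Jan: +$570.76 → $0.00
Lowest trial balance = -$2,204.60 (Aug)
Initial deposit = cushion − low point = $1,141.52 − (-$2,204.60) = $3,346.12

$3,346.12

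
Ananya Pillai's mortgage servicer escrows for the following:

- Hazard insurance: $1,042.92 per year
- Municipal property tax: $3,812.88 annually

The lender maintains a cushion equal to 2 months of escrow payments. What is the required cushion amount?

Hazard insurance: $1,042.92 annually
Municipal property tax: $3,812.88 annually
Annual escrow total = $1,042.92 + $3,812.88 = $4,855.80
Per month = $4,855.80 ÷ 12 = $404.65
Cushion = 2 × $404.65 = $809.30

$809.30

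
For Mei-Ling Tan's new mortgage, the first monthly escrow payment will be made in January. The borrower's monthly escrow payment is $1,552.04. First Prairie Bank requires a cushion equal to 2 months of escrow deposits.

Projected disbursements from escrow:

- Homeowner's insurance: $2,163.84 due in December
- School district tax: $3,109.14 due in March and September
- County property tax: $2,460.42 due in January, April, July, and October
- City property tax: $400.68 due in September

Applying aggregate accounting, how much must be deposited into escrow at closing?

$4,925.90

Cushion = 2 × $1,552.04 = $3,104.08
Trial balance (start $0, +$1,552.04 each month, − disbursements):
  Jan: +$1,552.04 − $2,460.42 → -$908.38
  Feb: +$1,552.04 → $643.66
  Mar: +$1,552.04 − $3,109.14 → -$913.44
  Apr: +$1,552.04 − $2,460.42 → -$1,821.82
  May: +$1,552.04 → -$269.78
  Jun: +$1,552.04 → $1,282.26
  Jul: +$1,552.04 − $2,460.42 → $373.88
  Aug: +$1,552.04 → $1,925.92
  Sep: +$1,552.04 − $3,509.82 → -$31.86
  Oct: +$1,552.04 − $2,460.42 → -$940.24
  Nov: +$1,552.04 → $611.80
  Dec: +$1,552.04 − $2,163.84 → $0.00
Lowest trial balance = -$1,821.82 (Apr)
Initial deposit = cushion − low point = $3,104.08 − (-$1,821.82) = $4,925.90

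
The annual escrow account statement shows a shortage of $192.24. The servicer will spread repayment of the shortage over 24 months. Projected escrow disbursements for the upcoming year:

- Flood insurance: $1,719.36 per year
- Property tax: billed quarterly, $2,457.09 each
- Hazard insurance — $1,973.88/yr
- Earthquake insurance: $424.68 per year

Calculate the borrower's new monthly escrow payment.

Flood insurance: $1,719.36 per year
Property tax: $2,457.09 × 4 = $9,828.36 per year
Hazard insurance: $1,973.88 per year
Earthquake insurance: $424.68 per year
Combined annual = $1,719.36 + $9,828.36 + $1,973.88 + $424.68 = $13,946.28
Per month = $13,946.28 / 12 = $1,162.19
Monthly shortage recovery: $192.24 / 24 = $8.01
New monthly escrow = $1,162.19 + $8.01 = $1,170.20

$1,170.20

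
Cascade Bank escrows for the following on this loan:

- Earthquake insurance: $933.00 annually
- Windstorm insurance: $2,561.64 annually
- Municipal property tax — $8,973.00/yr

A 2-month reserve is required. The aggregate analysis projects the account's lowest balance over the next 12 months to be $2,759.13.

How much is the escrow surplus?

$681.19

Earthquake insurance = $933.00/yr
Windstorm insurance = $2,561.64/yr
Municipal property tax = $8,973.00/yr
Combined annual = $933.00 + $2,561.64 + $8,973.00 = $12,467.64
Monthly = $12,467.64 / 12 = $1,038.97
Required reserve = 2 × $1,038.97 = $2,077.94
Excess over cushion: $2,759.13 − $2,077.94 = $681.19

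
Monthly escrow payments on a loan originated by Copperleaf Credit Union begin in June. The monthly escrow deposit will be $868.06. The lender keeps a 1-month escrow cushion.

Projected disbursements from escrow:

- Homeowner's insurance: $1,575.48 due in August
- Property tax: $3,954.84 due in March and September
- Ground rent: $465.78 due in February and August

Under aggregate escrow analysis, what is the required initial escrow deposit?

$3,391.92

Cushion = 1 × $868.06 = $868.06
Trial balance (start $0, +$868.06 each month, − disbursements):
  Jun: +$868.06 → $868.06
  Jul: +$868.06 → $1,736.12
  Aug: +$868.06 − $2,041.26 → $562.92
  Sep: +$868.06 − $3,954.84 → -$2,523.86
  Oct: +$868.06 → -$1,655.80
  Nov: +$868.06 → -$787.74
  Dec: +$868.06 → $80.32
  Jan: +$868.06 → $948.38
  Feb: +$868.06 − $465.78 → $1,350.66
  Mar: +$868.06 − $3,954.84 → -$1,736.12
  Apr: +$868.06 → -$868.06
  May: +$868.06 → $0.00
Lowest trial balance = -$2,523.86 (Sep)
Initial deposit = cushion − low point = $868.06 − (-$2,523.86) = $3,391.92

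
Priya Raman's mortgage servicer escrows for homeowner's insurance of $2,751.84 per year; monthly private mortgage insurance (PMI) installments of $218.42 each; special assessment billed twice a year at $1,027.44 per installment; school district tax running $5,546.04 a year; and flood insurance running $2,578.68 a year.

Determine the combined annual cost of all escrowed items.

$15,552.48

Homeowner's insurance: $2,751.84/yr
Private mortgage insurance (PMI): $218.42 × 12 = $2,621.04/yr
Special assessment: $1,027.44 × 2 = $2,054.88/yr
School district tax: $5,546.04/yr
Flood insurance: $2,578.68/yr
Total annual escrow = $15,552.48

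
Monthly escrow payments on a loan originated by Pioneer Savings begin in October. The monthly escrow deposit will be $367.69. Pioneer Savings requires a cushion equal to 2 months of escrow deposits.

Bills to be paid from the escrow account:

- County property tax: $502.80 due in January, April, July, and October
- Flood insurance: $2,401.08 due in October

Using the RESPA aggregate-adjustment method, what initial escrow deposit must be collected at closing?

$3,271.57

Cushion = 2 × $367.69 = $735.38
Trial balance (start $0, +$367.69 each month, − disbursements):
  Oct: +$367.69 − $2,903.88 → -$2,536.19
  Nov: +$367.69 → -$2,168.50
  Dec: +$367.69 → -$1,800.81
  Jan: +$367.69 − $502.80 → -$1,935.92
  Feb: +$367.69 → -$1,568.23
  Mar: +$367.69 → -$1,200.54
  Apr: +$367.69 − $502.80 → -$1,335.65
  May: +$367.69 → -$967.96
  Jun: +$367.69 → -$600.27
  Jul: +$367.69 − $502.80 → -$735.38
  Aug: +$367.69 → -$367.69
  Sep: +$367.69 → $0.00
Lowest trial balance = -$2,536.19 (Oct)
Initial deposit = cushion − low point = $735.38 − (-$2,536.19) = $3,271.57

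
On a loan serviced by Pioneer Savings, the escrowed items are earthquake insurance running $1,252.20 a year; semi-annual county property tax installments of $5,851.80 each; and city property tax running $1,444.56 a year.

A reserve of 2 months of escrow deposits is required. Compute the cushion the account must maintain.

Earthquake insurance = $1,252.20/yr
County property tax = $5,851.80 × 2 = $11,703.60/yr
City property tax = $1,444.56/yr
Total annual escrow = $14,400.36
Per month = $14,400.36 / 12 = $1,200.03
Required cushion = 2 × $1,200.03 = $2,400.06

$2,400.06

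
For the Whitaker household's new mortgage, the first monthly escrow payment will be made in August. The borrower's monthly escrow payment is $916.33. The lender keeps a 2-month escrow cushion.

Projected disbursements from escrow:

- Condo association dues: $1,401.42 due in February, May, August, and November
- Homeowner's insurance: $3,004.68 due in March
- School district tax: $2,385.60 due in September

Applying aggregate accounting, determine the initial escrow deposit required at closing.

Cushion = 2 × $916.33 = $1,832.66
Trial balance (start $0, +$916.33 each month, − disbursements):
  Aug: +$916.33 − $1,401.42 → -$485.09
  Sep: +$916.33 − $2,385.60 → -$1,954.36
  Oct: +$916.33 → -$1,038.03
  Nov: +$916.33 − $1,401.42 → -$1,523.12
  Dec: +$916.33 → -$606.79
  Jan: +$916.33 → $309.54
  Feb: +$916.33 − $1,401.42 → -$175.55
  Mar: +$916.33 − $3,004.68 → -$2,263.90
  Apr: +$916.33 → -$1,347.57
  May: +$916.33 − $1,401.42 → -$1,832.66
  Jun: +$916.33 → -$916.33
  Jul: +$916.33 → $0.00
Lowest trial balance = -$2,263.90 (Mar)
Initial deposit = cushion − low point = $1,832.66 − (-$2,263.90) = $4,096.56

$4,096.56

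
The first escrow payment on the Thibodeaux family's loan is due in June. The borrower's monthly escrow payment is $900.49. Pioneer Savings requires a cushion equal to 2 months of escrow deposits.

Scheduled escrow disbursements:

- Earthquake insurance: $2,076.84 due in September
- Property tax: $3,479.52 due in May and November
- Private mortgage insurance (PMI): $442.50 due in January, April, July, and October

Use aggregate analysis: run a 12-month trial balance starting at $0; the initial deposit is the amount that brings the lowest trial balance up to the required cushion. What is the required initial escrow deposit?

Cushion = 2 × $900.49 = $1,800.98
Trial balance (start $0, +$900.49 each month, − disbursements):
  Jun: +$900.49 → $900.49
  Jul: +$900.49 − $442.50 → $1,358.48
  Aug: +$900.49 → $2,258.97
  Sep: +$900.49 − $2,076.84 → $1,082.62
  Oct: +$900.49 − $442.50 → $1,540.61
  Nov: +$900.49 − $3,479.52 → -$1,038.42
  Dec: +$900.49 → -$137.93
  Jan: +$900.49 − $442.50 → $320.06
  Feb: +$900.49 → $1,220.55
  Mar: +$900.49 → $2,121.04
  Apr: +$900.49 − $442.50 → $2,579.03
  May: +$900.49 − $3,479.52 → $0.00
Lowest trial balance = -$1,038.42 (Nov)
Initial deposit = cushion − low point = $1,800.98 − (-$1,038.42) = $2,839.40

$2,839.40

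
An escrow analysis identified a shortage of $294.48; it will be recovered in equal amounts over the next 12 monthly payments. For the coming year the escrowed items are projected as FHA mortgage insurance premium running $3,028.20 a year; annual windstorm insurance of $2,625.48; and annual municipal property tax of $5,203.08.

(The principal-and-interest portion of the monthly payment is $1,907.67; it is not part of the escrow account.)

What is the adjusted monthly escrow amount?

$929.27

FHA mortgage insurance premium — $3,028.20
Windstorm insurance — $2,625.48
Municipal property tax — $5,203.08
Annual escrow total = $3,028.20 + $2,625.48 + $5,203.08 = $10,856.76
Per month = $10,856.76 ÷ 12 = $904.73
Shortage per month = $294.48 ÷ 12 = $24.54
Adjusted monthly = $904.73 + $24.54 = $929.27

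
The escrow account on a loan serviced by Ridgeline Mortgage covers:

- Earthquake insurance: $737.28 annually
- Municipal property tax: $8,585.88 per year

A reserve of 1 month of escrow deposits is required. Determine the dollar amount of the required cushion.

Earthquake insurance = $737.28 annually
Municipal property tax = $8,585.88 annually
Annual escrow total = $737.28 + $8,585.88 = $9,323.16
Base monthly escrow = $9,323.16 / 12 = $776.93
Cushion = 1 × $776.93 = $776.93

$776.93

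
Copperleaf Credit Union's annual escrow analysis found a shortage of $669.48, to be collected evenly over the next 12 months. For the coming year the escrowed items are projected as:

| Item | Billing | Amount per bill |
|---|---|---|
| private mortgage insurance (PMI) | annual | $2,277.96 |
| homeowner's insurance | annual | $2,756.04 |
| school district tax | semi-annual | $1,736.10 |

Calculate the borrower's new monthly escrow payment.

Private mortgage insurance (PMI) = $2,277.96 annually
Homeowner's insurance = $2,756.04 annually
School district tax = $1,736.10 × 2 = $3,472.20 annually
Total annual escrow = $8,506.20
Monthly escrow = $8,506.20 ÷ 12 = $708.85
Shortage spread = $669.48 / 12 = $55.79/mo
Adjusted monthly = $708.85 + $55.79 = $764.64

$764.64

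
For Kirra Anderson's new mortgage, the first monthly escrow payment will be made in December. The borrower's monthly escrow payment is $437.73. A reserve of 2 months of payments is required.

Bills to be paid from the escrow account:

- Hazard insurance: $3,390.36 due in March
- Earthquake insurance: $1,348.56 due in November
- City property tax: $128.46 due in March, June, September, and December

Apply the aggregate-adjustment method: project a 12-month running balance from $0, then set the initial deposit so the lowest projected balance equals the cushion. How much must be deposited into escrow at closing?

Cushion = 2 × $437.73 = $875.46
Trial balance (start $0, +$437.73 each month, − disbursements):
  Dec: +$437.73 − $128.46 → $309.27
  Jan: +$437.73 → $747.00
  Feb: +$437.73 → $1,184.73
  Mar: +$437.73 − $3,518.82 → -$1,896.36
  Apr: +$437.73 → -$1,458.63
  May: +$437.73 → -$1,020.90
  Jun: +$437.73 − $128.46 → -$711.63
  Jul: +$437.73 → -$273.90
  Aug: +$437.73 → $163.83
  Sep: +$437.73 − $128.46 → $473.10
  Oct: +$437.73 → $910.83
  Nov: +$437.73 − $1,348.56 → $0.00
Lowest trial balance = -$1,896.36 (Mar)
Initial deposit = cushion − low point = $875.46 − (-$1,896.36) = $2,771.82

$2,771.82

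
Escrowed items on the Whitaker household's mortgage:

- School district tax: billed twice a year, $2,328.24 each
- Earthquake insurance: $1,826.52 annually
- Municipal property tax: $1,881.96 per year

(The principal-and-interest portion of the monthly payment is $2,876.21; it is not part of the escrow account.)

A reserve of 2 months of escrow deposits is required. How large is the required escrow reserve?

$1,394.16

School district tax: $2,328.24 × 2 = $4,656.48 annually
Earthquake insurance: $1,826.52 annually
Municipal property tax: $1,881.96 annually
Total annual escrow = $4,656.48 + $1,826.52 + $1,881.96 = $8,364.96
Monthly = $8,364.96 ÷ 12 = $697.08
Reserve = 2 × $697.08 = $1,394.16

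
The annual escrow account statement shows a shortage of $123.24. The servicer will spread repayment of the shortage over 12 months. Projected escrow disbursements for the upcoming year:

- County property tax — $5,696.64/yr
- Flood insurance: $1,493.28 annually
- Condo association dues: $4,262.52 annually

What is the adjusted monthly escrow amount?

$964.64

County property tax = $5,696.64/yr
Flood insurance = $1,493.28/yr
Condo association dues = $4,262.52/yr
Total annual escrow = $11,452.44
Base monthly escrow = $11,452.44 ÷ 12 = $954.37
Shortage spread = $123.24 / 12 = $10.27/mo
New monthly escrow = $954.37 + $10.27 = $964.64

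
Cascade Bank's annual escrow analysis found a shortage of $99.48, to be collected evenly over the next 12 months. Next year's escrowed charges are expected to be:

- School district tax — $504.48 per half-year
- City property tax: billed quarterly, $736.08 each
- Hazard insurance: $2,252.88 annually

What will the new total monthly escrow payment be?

$525.47

School district tax: $504.48 × 2 = $1,008.96
City property tax: $736.08 × 4 = $2,944.32
Hazard insurance: $2,252.88
Combined annual = $1,008.96 + $2,944.32 + $2,252.88 = $6,206.16
Monthly escrow = $6,206.16 ÷ 12 = $517.18
Shortage per month = $99.48 / 12 = $8.29
New monthly escrow = $517.18 + $8.29 = $525.47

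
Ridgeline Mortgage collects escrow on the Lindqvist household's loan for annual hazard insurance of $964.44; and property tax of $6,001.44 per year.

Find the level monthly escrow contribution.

Hazard insurance — $964.44 per year
Property tax — $6,001.44 per year
Total annual escrow = $964.44 + $6,001.44 = $6,965.88
Per month = $6,965.88 ÷ 12 = $580.49

$580.49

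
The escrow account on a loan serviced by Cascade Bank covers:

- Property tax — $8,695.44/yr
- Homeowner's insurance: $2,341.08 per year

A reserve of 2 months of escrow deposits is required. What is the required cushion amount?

Property tax = $8,695.44
Homeowner's insurance = $2,341.08
Total annual escrow = $8,695.44 + $2,341.08 = $11,036.52
Monthly escrow = $11,036.52 ÷ 12 = $919.71
Required cushion = 2 × $919.71 = $1,839.42

$1,839.42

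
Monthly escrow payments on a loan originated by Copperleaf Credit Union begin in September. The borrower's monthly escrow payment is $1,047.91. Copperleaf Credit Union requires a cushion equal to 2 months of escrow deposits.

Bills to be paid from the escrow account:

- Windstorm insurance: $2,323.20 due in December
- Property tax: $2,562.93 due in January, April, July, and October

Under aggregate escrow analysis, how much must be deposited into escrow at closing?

$4,305.33

Cushion = 2 × $1,047.91 = $2,095.82
Trial balance (start $0, +$1,047.91 each month, − disbursements):
  Sep: +$1,047.91 → $1,047.91
  Oct: +$1,047.91 − $2,562.93 → -$467.11
  Nov: +$1,047.91 → $580.80
  Dec: +$1,047.91 − $2,323.20 → -$694.49
  Jan: +$1,047.91 − $2,562.93 → -$2,209.51
  Feb: +$1,047.91 → -$1,161.60
  Mar: +$1,047.91 → -$113.69
  Apr: +$1,047.91 − $2,562.93 → -$1,628.71
  May: +$1,047.91 → -$580.80
  Jun: +$1,047.91 → $467.11
  Jul: +$1,047.91 − $2,562.93 → -$1,047.91
  Aug: +$1,047.91 → $0.00
Lowest trial balance = -$2,209.51 (Jan)
Initial deposit = cushion − low point = $2,095.82 − (-$2,209.51) = $4,305.33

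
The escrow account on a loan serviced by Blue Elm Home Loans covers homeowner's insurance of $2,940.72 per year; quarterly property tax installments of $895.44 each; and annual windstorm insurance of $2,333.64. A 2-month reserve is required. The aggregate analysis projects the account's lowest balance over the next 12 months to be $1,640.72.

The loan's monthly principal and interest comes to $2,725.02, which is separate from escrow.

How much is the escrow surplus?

Homeowner's insurance — $2,940.72
Property tax — $895.44 × 4 = $3,581.76
Windstorm insurance — $2,333.64
Yearly total = $2,940.72 + $3,581.76 + $2,333.64 = $8,856.12
Per month = $8,856.12 / 12 = $738.01
Required reserve = 2 × $738.01 = $1,476.02
Excess over cushion: $1,640.72 − $1,476.02 = $164.70

$164.70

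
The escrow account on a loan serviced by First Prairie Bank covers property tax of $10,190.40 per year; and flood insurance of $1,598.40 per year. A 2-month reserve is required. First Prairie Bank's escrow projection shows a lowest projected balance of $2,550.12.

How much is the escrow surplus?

$585.32

Property tax: $10,190.40 annually
Flood insurance: $1,598.40 annually
Combined annual = $11,788.80
Base monthly escrow = $11,788.80 / 12 = $982.40
Required reserve = 2 × $982.40 = $1,964.80
Excess over cushion: $2,550.12 − $1,964.80 = $585.32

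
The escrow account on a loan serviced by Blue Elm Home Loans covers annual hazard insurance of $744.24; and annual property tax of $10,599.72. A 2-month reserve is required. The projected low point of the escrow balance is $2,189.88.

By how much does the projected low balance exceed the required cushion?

$299.22

Hazard insurance = $744.24/yr
Property tax = $10,599.72/yr
Annual escrow total = $11,343.96
Monthly = $11,343.96 ÷ 12 = $945.33
Required reserve = 2 × $945.33 = $1,890.66
Excess over cushion: $2,189.88 − $1,890.66 = $299.22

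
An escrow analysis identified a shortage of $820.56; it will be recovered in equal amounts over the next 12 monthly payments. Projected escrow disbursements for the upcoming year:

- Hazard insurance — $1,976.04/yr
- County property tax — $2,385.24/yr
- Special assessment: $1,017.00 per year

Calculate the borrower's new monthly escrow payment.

$516.57

Hazard insurance = $1,976.04
County property tax = $2,385.24
Special assessment = $1,017.00
Annual escrow total = $5,378.28
Monthly = $5,378.28 / 12 = $448.19
Shortage spread = $820.56 ÷ 12 = $68.38/mo
New monthly escrow = $448.19 + $68.38 = $516.57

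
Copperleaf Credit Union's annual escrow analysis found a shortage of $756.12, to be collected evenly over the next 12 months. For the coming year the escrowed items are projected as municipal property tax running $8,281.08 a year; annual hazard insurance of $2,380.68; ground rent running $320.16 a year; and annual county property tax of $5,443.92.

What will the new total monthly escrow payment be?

Municipal property tax = $8,281.08/yr
Hazard insurance = $2,380.68/yr
Ground rent = $320.16/yr
County property tax = $5,443.92/yr
Total per year = $8,281.08 + $2,380.68 + $320.16 + $5,443.92 = $16,425.84
Monthly escrow = $16,425.84 / 12 = $1,368.82
Shortage spread = $756.12 ÷ 12 = $63.01/mo
Adjusted monthly = $1,368.82 + $63.01 = $1,431.83

$1,431.83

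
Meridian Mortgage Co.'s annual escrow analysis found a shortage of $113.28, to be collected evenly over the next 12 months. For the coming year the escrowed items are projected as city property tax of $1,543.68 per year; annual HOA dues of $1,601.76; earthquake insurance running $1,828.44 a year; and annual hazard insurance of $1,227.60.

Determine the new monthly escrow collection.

$526.23

City property tax — $1,543.68/yr
HOA dues — $1,601.76/yr
Earthquake insurance — $1,828.44/yr
Hazard insurance — $1,227.60/yr
Total annual escrow = $1,543.68 + $1,601.76 + $1,828.44 + $1,227.60 = $6,201.48
Per month = $6,201.48 / 12 = $516.79
Monthly shortage recovery: $113.28 / 12 = $9.44
Adjusted monthly = $516.79 + $9.44 = $526.23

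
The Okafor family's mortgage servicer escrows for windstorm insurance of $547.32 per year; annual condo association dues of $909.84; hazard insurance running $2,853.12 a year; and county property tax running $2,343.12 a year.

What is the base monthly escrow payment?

Windstorm insurance: $547.32
Condo association dues: $909.84
Hazard insurance: $2,853.12
County property tax: $2,343.12
Total annual escrow = $6,653.40
Monthly escrow = $6,653.40 ÷ 12 = $554.45

$554.45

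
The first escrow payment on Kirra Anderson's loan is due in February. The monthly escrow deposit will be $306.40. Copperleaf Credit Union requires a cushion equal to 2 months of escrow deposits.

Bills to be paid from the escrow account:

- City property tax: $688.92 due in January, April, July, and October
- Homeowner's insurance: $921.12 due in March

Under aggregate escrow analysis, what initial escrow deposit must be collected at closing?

Cushion = 2 × $306.40 = $612.80
Trial balance (start $0, +$306.40 each month, − disbursements):
  Feb: +$306.40 → $306.40
  Mar: +$306.40 − $921.12 → -$308.32
  Apr: +$306.40 − $688.92 → -$690.84
  May: +$306.40 → -$384.44
  Jun: +$306.40 → -$78.04
  Jul: +$306.40 − $688.92 → -$460.56
  Aug: +$306.40 → -$154.16
  Sep: +$306.40 → $152.24
  Oct: +$306.40 − $688.92 → -$230.28
  Nov: +$306.40 → $76.12
  Dec: +$306.40 → $382.52
  Jan: +$306.40 − $688.92 → $0.00
Lowest trial balance = -$690.84 (Apr)
Initial deposit = cushion − low point = $612.80 − (-$690.84) = $1,303.64

$1,303.64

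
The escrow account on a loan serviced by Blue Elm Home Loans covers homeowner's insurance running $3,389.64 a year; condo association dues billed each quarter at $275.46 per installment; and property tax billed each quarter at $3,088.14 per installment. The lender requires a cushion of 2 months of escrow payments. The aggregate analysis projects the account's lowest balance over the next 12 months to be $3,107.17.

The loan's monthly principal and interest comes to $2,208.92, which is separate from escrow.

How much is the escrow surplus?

$299.83

Homeowner's insurance: $3,389.64/yr
Condo association dues: $275.46 × 4 = $1,101.84/yr
Property tax: $3,088.14 × 4 = $12,352.56/yr
Total per year = $3,389.64 + $1,101.84 + $12,352.56 = $16,844.04
Per month = $16,844.04 ÷ 12 = $1,403.67
Required reserve = 2 × $1,403.67 = $2,807.34
Surplus = $3,107.17 − $2,807.34 = $299.83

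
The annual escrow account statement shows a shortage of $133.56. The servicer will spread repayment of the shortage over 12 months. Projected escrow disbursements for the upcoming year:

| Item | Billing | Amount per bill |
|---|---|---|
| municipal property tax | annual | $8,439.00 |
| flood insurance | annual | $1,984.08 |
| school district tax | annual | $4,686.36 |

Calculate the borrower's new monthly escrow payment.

Municipal property tax: $8,439.00 annually
Flood insurance: $1,984.08 annually
School district tax: $4,686.36 annually
Yearly total = $8,439.00 + $1,984.08 + $4,686.36 = $15,109.44
Per month = $15,109.44 / 12 = $1,259.12
Shortage per month = $133.56 / 12 = $11.13
Adjusted monthly = $1,259.12 + $11.13 = $1,270.25

$1,270.25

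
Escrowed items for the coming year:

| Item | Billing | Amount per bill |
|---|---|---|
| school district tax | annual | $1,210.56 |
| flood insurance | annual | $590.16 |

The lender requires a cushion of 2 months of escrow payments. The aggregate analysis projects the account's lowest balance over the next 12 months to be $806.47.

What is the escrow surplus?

$506.35

School district tax: $1,210.56/yr
Flood insurance: $590.16/yr
Total per year = $1,210.56 + $590.16 = $1,800.72
Base monthly escrow = $1,800.72 ÷ 12 = $150.06
Required reserve = 2 × $150.06 = $300.12
Surplus = $806.47 − $300.12 = $506.35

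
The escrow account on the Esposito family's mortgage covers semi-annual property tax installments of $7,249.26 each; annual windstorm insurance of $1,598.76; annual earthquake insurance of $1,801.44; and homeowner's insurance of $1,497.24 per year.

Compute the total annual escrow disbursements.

$19,395.96

Property tax — $7,249.26 × 2 = $14,498.52 per year
Windstorm insurance — $1,598.76 per year
Earthquake insurance — $1,801.44 per year
Homeowner's insurance — $1,497.24 per year
Yearly total = $14,498.52 + $1,598.76 + $1,801.44 + $1,497.24 = $19,395.96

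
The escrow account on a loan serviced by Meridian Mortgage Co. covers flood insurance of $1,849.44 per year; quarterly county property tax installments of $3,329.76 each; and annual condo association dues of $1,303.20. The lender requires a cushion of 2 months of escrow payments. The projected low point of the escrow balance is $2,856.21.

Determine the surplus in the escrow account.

$110.93

Flood insurance = $1,849.44 per year
County property tax = $3,329.76 × 4 = $13,319.04 per year
Condo association dues = $1,303.20 per year
Total per year = $16,471.68
Monthly escrow = $16,471.68 ÷ 12 = $1,372.64
Cushion = 2 × $1,372.64 = $2,745.28
Surplus = $2,856.21 − $2,745.28 = $110.93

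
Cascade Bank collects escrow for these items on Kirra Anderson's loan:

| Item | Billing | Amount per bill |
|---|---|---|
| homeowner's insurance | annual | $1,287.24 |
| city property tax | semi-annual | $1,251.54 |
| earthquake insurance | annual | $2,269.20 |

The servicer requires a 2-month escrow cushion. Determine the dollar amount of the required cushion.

Homeowner's insurance = $1,287.24/yr
City property tax = $1,251.54 × 2 = $2,503.08/yr
Earthquake insurance = $2,269.20/yr
Annual escrow total = $6,059.52
Base monthly escrow = $6,059.52 ÷ 12 = $504.96
Cushion = 2 × $504.96 = $1,009.92

$1,009.92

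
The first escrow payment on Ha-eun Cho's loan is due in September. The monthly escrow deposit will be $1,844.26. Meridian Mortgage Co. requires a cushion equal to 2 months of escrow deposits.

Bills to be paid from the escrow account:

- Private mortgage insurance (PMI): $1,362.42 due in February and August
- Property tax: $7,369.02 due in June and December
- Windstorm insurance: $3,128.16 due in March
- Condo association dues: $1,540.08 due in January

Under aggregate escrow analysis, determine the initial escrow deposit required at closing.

Cushion = 2 × $1,844.26 = $3,688.52
Trial balance (start $0, +$1,844.26 each month, − disbursements):
  Sep: +$1,844.26 → $1,844.26
  Oct: +$1,844.26 → $3,688.52
  Nov: +$1,844.26 → $5,532.78
  Dec: +$1,844.26 − $7,369.02 → $8.02
  Jan: +$1,844.26 − $1,540.08 → $312.20
  Feb: +$1,844.26 − $1,362.42 → $794.04
  Mar: +$1,844.26 − $3,128.16 → -$489.86
  Apr: +$1,844.26 → $1,354.40
  May: +$1,844.26 → $3,198.66
  Jun: +$1,844.26 − $7,369.02 → -$2,326.10
  Jul: +$1,844.26 → -$481.84
  Aug: +$1,844.26 − $1,362.42 → $0.00
Lowest trial balance = -$2,326.10 (Jun)
Initial deposit = cushion − low point = $3,688.52 − (-$2,326.10) = $6,014.62

$6,014.62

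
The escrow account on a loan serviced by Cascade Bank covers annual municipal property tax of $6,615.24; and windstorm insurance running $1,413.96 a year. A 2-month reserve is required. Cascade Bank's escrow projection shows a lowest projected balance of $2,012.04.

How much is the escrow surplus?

Municipal property tax — $6,615.24 per year
Windstorm insurance — $1,413.96 per year
Annual escrow total = $6,615.24 + $1,413.96 = $8,029.20
Base monthly escrow = $8,029.20 / 12 = $669.10
Cushion = 2 × $669.10 = $1,338.20
Surplus = $2,012.04 − $1,338.20 = $673.84

$673.84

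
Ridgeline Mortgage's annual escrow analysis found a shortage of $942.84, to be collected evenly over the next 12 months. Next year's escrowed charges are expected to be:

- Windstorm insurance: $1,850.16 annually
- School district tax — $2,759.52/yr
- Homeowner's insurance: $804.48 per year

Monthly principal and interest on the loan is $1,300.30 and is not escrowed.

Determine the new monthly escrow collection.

Windstorm insurance: $1,850.16 per year
School district tax: $2,759.52 per year
Homeowner's insurance: $804.48 per year
Total annual escrow = $1,850.16 + $2,759.52 + $804.48 = $5,414.16
Monthly = $5,414.16 ÷ 12 = $451.18
Shortage spread = $942.84 / 12 = $78.57/mo
New monthly escrow = $451.18 + $78.57 = $529.75

$529.75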